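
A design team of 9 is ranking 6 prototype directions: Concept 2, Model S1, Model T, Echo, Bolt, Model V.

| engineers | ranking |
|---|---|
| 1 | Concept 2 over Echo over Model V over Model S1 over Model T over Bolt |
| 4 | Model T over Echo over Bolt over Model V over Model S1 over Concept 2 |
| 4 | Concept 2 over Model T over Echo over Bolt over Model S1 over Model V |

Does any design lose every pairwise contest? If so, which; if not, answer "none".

Pairwise majorities:
Concept 2 vs Model S1: 5 to 4, Concept 2.
Concept 2 vs Model T: 1+4 = 5 for Concept 2, 4 for Model T — Concept 2 by 5–4.
Concept 2 vs Echo: 1+4 = 5 for Concept 2, 4 for Echo — Concept 2 by 5–4.
Concept 2 vs Bolt: Concept 2 preferred on 1+4 = 5 ballots; Concept 2 wins 5–4.
Concept 2 vs Model V: Concept 2 preferred on 1+4 = 5 ballots; Concept 2 wins 5–4.
Model S1–Model T: Model T 8–1.
Model S1–Echo: Echo 9–0.
Model S1 vs Bolt: Model S1 is ranked higher on 1 ballot, Bolt on 8. Bolt wins 8–1.
Model S1–Model V: Model V 5–4.
Model T vs Echo: 4+4 = 8 for Model T, 1 for Echo — Model T by 8–1.
Model T vs Bolt: 1+4+4 = 9 for Model T, 0 for Bolt — Model T by 9–0.
Model T vs Model V: Model T is ranked higher on 4+4 = 8 ballots, Model V on 1. Model T wins 8–1.
Echo vs Bolt: Echo, 9–0.
Echo vs Model V: Echo preferred on 1+4+4 = 9 ballots; Echo wins 9–0.
Bolt vs Model V: Bolt wins 8–1.
Model S1 is beaten in every head-to-head and is the Condorcet loser.

Model S1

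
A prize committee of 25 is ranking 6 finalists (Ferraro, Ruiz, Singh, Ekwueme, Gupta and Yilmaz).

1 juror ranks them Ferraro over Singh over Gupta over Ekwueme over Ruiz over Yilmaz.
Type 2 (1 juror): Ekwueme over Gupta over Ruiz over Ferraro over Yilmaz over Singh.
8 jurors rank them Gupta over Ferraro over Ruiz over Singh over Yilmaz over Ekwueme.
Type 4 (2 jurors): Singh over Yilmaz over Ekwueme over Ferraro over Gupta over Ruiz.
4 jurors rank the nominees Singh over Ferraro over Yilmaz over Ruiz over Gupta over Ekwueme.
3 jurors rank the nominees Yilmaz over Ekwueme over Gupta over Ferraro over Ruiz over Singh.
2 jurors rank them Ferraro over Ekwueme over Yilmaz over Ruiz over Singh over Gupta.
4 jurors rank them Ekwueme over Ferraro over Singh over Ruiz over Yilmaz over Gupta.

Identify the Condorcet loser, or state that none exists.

Head-to-head results (25 jurors):
Ferraro vs Ruiz: 24 to 1, Ferraro.
Ferraro vs Singh: 19 to 6, Ferraro.
Ferraro vs Ekwueme: Ferraro, 15–10.
Ferraro vs Gupta: 1+2+4+2+4 = 13 for Ferraro, 12 for Gupta — Ferraro by 13–12.
Ferraro vs Yilmaz: Ferraro, 20–5.
Ruiz–Singh: Ruiz 14–11.
Ruiz vs Ekwueme: Ruiz is ranked higher on 8+4 = 12 ballots, Ekwueme on 13. Ekwueme wins 13–12.
Ruiz vs Gupta: Ruiz is ranked higher on 4+2+4 = 10 ballots, Gupta on 15. Gupta wins 15–10.
Ruiz–Yilmaz: Ruiz 14–11.
Singh vs Ekwueme: 15 to 10, Singh.
Singh vs Gupta: Singh is ranked higher on 1+2+4+2+4 = 13 ballots, Gupta on 12. Singh wins 13–12.
Singh vs Yilmaz: 19 to 6, Singh.
Ekwueme vs Gupta: 1+2+3+2+4 = 12 for Ekwueme, 13 for Gupta — Gupta by 13–12.
Ekwueme vs Yilmaz: Yilmaz, 17–8.
Gupta vs Yilmaz: Gupta preferred on 1+1+8 = 10 ballots; Yilmaz wins 15–10.
Every nominee wins at least one matchup (Ferraro beats Ruiz; Ruiz beats Singh; Singh beats Ekwueme; Ekwueme beats Ruiz; Gupta beats Ruiz; Yilmaz beats Ekwueme), so there is no Condorcet loser.

none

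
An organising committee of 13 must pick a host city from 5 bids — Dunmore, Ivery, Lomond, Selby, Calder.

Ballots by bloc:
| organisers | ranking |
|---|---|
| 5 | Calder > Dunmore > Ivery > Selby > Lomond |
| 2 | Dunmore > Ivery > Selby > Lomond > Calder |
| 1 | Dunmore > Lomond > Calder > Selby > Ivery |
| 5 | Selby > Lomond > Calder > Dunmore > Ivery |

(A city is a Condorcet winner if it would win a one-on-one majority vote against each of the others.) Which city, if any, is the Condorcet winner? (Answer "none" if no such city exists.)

none

Pairwise majorities:
Dunmore–Ivery: Dunmore 13–0.
Dunmore vs Lomond: Dunmore wins 8–5.
Dunmore vs Selby: Dunmore, 8–5.
Dunmore vs Calder: Calder wins 10–3.
Ivery vs Lomond: Ivery, 7–6.
Ivery–Selby: Ivery 7–6.
Ivery vs Calder: Calder wins 11–2.
Lomond vs Selby: Selby wins 12–1.
Lomond vs Calder: Lomond wins 8–5.
Selby vs Calder: Selby, 7–6.
Each city drops at least one matchup (Dunmore loses to Calder; Ivery loses to Dunmore; Lomond loses to Dunmore; Selby loses to Dunmore; Calder loses to Lomond); the cycle Dunmore → Lomond → Calder → Dunmore rules out a Condorcet winner.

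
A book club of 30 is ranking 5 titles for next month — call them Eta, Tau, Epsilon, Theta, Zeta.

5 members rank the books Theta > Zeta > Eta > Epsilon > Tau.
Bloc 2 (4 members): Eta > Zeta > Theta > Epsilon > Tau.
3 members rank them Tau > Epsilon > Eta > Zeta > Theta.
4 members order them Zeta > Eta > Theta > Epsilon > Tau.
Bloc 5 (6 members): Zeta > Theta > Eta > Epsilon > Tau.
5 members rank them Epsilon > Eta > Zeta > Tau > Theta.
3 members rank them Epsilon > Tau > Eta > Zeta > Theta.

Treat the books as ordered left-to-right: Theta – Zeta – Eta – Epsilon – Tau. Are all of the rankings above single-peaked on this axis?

Axis positions: Theta=1, Zeta=2, Eta=3, Epsilon=4, Tau=5.
Bloc 1 (peak Theta at position 1): ranking walks positions 1-2-3-4-5, expanding outward from the peak — single-peaked.
Bloc 2 (peak Eta at position 3): ranking walks positions 3-2-1-4-5, expanding outward from the peak — single-peaked.
Bloc 3 (peak Tau at position 5): ranking walks positions 5-4-3-2-1, expanding outward from the peak — single-peaked.
Bloc 4 (peak Zeta at position 2): ranking walks positions 2-3-1-4-5, expanding outward from the peak — single-peaked.
Bloc 5 (peak Zeta at position 2): ranking walks positions 2-1-3-4-5, expanding outward from the peak — single-peaked.
Bloc 6 (peak Epsilon at position 4): ranking walks positions 4-3-2-5-1, expanding outward from the peak — single-peaked.
Bloc 7 (peak Epsilon at position 4): ranking walks positions 4-5-3-2-1, expanding outward from the peak — single-peaked.
Every ranking is single-peaked on this axis.

yes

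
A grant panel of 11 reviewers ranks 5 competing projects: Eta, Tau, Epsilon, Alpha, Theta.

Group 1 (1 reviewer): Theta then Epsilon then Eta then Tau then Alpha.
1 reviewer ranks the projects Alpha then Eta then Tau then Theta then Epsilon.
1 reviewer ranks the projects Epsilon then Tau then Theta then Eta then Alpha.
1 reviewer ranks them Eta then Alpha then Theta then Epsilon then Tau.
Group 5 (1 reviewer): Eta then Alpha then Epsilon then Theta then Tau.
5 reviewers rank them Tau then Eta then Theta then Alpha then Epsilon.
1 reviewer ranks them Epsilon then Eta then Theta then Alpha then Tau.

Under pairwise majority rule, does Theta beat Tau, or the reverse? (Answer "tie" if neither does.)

Tau

Ballots ranking Theta above Tau: 1 + 1 + 1 + 1 = 4.
Ballots ranking Tau above Theta: 11 − 4 = 7.
Tau wins the head-to-head 7–4.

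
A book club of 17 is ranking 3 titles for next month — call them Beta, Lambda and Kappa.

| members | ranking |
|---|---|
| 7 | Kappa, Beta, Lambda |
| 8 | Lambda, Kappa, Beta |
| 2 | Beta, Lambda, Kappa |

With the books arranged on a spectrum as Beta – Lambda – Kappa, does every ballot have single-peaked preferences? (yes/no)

no

Axis positions: Beta=1, Lambda=2, Kappa=3.
Faction 1: ranking walks positions 3-1-2; Beta is ranked above Lambda even though Lambda lies between Beta and the peak Kappa on the axis — preferences dip and rise again. Not single-peaked.
Faction 2 (peak Lambda at position 2): ranking walks positions 2-3-1, expanding outward from the peak — single-peaked.
Faction 3 (peak Beta at position 1): ranking walks positions 1-2-3, expanding outward from the peak — single-peaked.
Faction 1 violates single-peakedness, so the profile is not single-peaked on this axis.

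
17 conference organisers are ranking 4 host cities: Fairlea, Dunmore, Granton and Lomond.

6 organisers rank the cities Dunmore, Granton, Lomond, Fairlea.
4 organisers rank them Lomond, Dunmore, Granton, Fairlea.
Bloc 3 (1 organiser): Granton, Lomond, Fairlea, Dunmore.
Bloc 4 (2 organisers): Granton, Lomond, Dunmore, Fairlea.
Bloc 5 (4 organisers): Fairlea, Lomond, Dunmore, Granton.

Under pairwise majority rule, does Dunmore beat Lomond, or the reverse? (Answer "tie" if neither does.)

Ballots ranking Dunmore above Lomond: 6.
Ballots ranking Lomond above Dunmore: 17 − 6 = 11.
Lomond wins the head-to-head 11–6.

Lomond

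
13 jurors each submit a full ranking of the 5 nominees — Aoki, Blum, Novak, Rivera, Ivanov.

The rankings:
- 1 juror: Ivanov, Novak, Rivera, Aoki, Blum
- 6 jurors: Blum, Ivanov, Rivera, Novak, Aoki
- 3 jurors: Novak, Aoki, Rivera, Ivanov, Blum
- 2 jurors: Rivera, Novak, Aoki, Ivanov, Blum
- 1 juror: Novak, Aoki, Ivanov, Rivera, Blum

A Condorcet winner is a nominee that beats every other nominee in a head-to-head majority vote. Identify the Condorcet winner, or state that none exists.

Head-to-head results (13 jurors):
Aoki vs Blum: 1+3+2+1 = 7 for Aoki, 6 for Blum — Aoki by 7–6.
Aoki vs Novak: Aoki preferred on 0 ballots; Novak wins 13–0.
Aoki vs Rivera: 3+1 = 4 for Aoki, 9 for Rivera — Rivera by 9–4.
Aoki vs Ivanov: 6 to 7, Ivanov.
Blum vs Novak: Blum preferred on 6 ballots; Novak wins 7–6.
Blum vs Rivera: Blum preferred on 6 ballots; Rivera wins 7–6.
Blum vs Ivanov: 6 to 7, Ivanov.
Novak vs Rivera: Novak is ranked higher on 1+3+1 = 5 ballots, Rivera on 8. Rivera wins 8–5.
Novak vs Ivanov: 6 to 7, Ivanov.
Rivera vs Ivanov: Rivera preferred on 3+2 = 5 ballots; Ivanov wins 8–5.
Only Ivanov has no losses; Ivanov is the Condorcet winner.

Ivanov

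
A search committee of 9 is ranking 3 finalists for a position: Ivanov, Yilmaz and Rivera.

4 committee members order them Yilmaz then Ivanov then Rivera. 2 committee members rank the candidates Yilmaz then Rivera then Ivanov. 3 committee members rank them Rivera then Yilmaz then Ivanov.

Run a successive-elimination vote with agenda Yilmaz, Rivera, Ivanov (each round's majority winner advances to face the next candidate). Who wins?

Yilmaz

Round 1: Yilmaz vs Rivera — 6–3, Yilmaz advances.
Round 2: Yilmaz vs Ivanov — 9–0, Yilmaz advances.
The agenda winner is Yilmaz.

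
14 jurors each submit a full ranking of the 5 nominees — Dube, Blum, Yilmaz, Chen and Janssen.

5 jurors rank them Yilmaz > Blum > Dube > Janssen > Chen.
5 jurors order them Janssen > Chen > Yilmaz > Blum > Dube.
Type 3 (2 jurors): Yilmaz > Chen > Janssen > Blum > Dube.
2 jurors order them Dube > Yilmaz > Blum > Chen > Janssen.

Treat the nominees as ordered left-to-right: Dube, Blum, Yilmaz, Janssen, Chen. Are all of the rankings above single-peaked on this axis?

Axis positions: Dube=1, Blum=2, Yilmaz=3, Janssen=4, Chen=5.
Type 1 (peak Yilmaz at position 3): ranking walks positions 3-2-1-4-5, expanding outward from the peak — single-peaked.
Type 2 (peak Janssen at position 4): ranking walks positions 4-5-3-2-1, expanding outward from the peak — single-peaked.
Type 3: ranking walks positions 3-5-4-2-1; Chen is ranked above Janssen even though Janssen lies between Chen and the peak Yilmaz on the axis — preferences dip and rise again. Not single-peaked.
Type 4: ranking walks positions 1-3-2-5-4; Yilmaz is ranked above Blum even though Blum lies between Yilmaz and the peak Dube on the axis — preferences dip and rise again. Not single-peaked.
Type 3 violates single-peakedness, so the profile is not single-peaked on this axis.

no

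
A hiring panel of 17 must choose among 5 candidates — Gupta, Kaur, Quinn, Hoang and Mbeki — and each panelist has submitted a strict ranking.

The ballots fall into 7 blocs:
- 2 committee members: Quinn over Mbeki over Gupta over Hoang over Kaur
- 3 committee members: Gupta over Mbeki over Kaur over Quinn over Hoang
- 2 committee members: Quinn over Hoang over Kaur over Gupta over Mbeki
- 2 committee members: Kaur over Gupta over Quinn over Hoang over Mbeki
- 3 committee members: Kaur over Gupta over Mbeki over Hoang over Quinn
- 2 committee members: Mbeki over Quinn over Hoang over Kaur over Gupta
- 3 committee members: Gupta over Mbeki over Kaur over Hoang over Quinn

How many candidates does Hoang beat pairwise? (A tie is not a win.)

Hoang against each rival (17 committee members):
Hoang vs Gupta: 2+2 = 4 for Hoang, 13 for Gupta — Gupta by 13–4.
Hoang–Kaur: Kaur 11–6.
Hoang vs Quinn: 3+3 = 6 for Hoang, 11 for Quinn — Quinn by 11–6.
Hoang vs Mbeki: Mbeki wins 13–4.
Hoang beats no one; loses to Gupta, Kaur, Quinn, Mbeki — 0 pairwise wins.

0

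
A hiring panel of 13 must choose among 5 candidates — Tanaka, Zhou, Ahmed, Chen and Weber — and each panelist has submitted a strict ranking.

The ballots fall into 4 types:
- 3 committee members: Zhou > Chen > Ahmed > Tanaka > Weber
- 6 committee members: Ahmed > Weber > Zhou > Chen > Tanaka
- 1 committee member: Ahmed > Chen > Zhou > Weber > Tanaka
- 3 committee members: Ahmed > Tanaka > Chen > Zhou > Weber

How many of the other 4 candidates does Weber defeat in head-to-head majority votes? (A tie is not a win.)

Weber against each rival (13 committee members):
Weber vs Tanaka: Weber preferred on 6+1 = 7 ballots; Weber wins 7–6.
Weber–Zhou: Zhou 7–6.
Weber vs Ahmed: Weber preferred on 0 ballots; Ahmed wins 13–0.
Weber vs Chen: Chen wins 7–6.
Weber beats Tanaka; loses to Zhou, Ahmed, Chen — 1 pairwise win.

1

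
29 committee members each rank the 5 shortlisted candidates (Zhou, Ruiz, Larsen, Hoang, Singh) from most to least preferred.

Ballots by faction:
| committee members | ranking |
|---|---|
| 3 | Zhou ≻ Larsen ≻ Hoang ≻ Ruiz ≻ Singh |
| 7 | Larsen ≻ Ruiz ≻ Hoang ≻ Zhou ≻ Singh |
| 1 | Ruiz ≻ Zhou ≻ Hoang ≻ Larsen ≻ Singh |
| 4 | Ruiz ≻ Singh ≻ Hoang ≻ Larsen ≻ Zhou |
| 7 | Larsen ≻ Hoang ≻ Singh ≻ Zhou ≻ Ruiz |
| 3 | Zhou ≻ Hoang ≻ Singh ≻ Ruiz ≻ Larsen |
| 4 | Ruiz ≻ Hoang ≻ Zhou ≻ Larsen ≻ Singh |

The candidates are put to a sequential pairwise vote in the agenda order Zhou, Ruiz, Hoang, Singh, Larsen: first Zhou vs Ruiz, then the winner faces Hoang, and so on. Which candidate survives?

Round 1: Zhou vs Ruiz — 13–16, Ruiz advances.
Round 2: Ruiz vs Hoang — 16–13, Ruiz advances.
Round 3: Ruiz vs Singh — 19–10, Ruiz advances.
Round 4: Ruiz vs Larsen — 12–17, Larsen advances.
The agenda winner is Larsen.

Larsen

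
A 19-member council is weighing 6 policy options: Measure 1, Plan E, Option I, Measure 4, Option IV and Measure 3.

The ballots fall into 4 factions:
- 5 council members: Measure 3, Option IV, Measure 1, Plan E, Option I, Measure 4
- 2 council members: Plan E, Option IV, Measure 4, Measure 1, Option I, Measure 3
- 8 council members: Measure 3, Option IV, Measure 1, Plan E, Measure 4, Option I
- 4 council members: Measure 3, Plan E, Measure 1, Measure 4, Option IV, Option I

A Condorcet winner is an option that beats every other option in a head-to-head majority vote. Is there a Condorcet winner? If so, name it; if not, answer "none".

Measure 3

Head-to-head results (19 council members):
Measure 1 vs Plan E: 5+8 = 13 for Measure 1, 6 for Plan E — Measure 1 by 13–6.
Measure 1 vs Option I: Measure 1 is ranked higher on 5+2+8+4 = 19 ballots, Option I on 0. Measure 1 wins 19–0.
Measure 1 vs Measure 4: 5+8+4 = 17 for Measure 1, 2 for Measure 4 — Measure 1 by 17–2.
Measure 1 vs Option IV: 4 to 15, Option IV.
Measure 1 vs Measure 3: 2 to 17, Measure 3.
Plan E vs Option I: Plan E preferred on 5+2+8+4 = 19 ballots; Plan E wins 19–0.
Plan E vs Measure 4: 5+2+8+4 = 19 for Plan E, 0 for Measure 4 — Plan E by 19–0.
Plan E vs Option IV: 6 to 13, Option IV.
Plan E vs Measure 3: 2 for Plan E, 17 for Measure 3 — Measure 3 by 17–2.
Option I vs Measure 4: 5 for Option I, 14 for Measure 4 — Measure 4 by 14–5.
Option I vs Option IV: Option I is ranked higher on 0 ballots, Option IV on 19. Option IV wins 19–0.
Option I vs Measure 3: Option I is ranked higher on 2 ballots, Measure 3 on 17. Measure 3 wins 17–2.
Measure 4 vs Option IV: Measure 4 is ranked higher on 4 ballots, Option IV on 15. Option IV wins 15–4.
Measure 4 vs Measure 3: Measure 4 is ranked higher on 2 ballots, Measure 3 on 17. Measure 3 wins 17–2.
Option IV vs Measure 3: Option IV preferred on 2 ballots; Measure 3 wins 17–2.
Measure 3 beats each of Measure 1, Plan E, Option I, Measure 4, Option IV — Measure 3 is the Condorcet winner.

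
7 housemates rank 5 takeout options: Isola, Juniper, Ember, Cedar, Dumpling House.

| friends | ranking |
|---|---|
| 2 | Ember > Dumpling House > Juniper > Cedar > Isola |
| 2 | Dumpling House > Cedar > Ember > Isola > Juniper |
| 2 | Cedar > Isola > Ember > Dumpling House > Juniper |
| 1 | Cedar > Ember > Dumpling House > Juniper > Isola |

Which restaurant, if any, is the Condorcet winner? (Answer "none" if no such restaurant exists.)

none

Pairwise majorities:
Isola vs Juniper: Isola, 4–3.
Isola vs Ember: Ember wins 5–2.
Isola–Cedar: Cedar 7–0.
Isola–Dumpling House: Dumpling House 5–2.
Juniper vs Ember: Ember, 7–0.
Juniper vs Cedar: Cedar, 5–2.
Juniper vs Dumpling House: Dumpling House, 7–0.
Ember vs Cedar: Cedar, 5–2.
Ember–Dumpling House: Ember 5–2.
Cedar vs Dumpling House: Dumpling House, 4–3.
Each restaurant drops at least one matchup (Isola loses to Ember; Juniper loses to Isola; Ember loses to Cedar; Cedar loses to Dumpling House; Dumpling House loses to Ember); the cycle Ember → Dumpling House → Cedar → Ember rules out a Condorcet winner.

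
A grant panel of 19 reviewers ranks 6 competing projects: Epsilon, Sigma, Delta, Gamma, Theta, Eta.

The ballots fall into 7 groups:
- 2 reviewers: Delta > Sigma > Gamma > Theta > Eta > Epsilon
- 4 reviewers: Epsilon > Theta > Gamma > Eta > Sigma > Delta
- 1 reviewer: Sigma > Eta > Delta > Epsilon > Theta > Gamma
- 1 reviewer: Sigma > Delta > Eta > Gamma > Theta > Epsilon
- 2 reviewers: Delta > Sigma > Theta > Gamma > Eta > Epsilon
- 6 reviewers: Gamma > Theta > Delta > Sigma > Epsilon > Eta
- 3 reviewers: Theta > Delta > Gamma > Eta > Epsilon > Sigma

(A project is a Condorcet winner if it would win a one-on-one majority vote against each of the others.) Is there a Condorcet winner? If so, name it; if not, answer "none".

Theta

Head-to-head results (19 reviewers):
Epsilon vs Sigma: Epsilon is ranked higher on 4+3 = 7 ballots, Sigma on 12. Sigma wins 12–7.
Epsilon vs Delta: 4 for Epsilon, 15 for Delta — Delta by 15–4.
Epsilon vs Gamma: 5 to 14, Gamma.
Epsilon vs Theta: Epsilon preferred on 4+1 = 5 ballots; Theta wins 14–5.
Epsilon vs Eta: Epsilon is ranked higher on 4+6 = 10 ballots, Eta on 9. Epsilon wins 10–9.
Sigma vs Delta: Sigma is ranked higher on 4+1+1 = 6 ballots, Delta on 13. Delta wins 13–6.
Sigma vs Gamma: Sigma preferred on 2+1+1+2 = 6 ballots; Gamma wins 13–6.
Sigma vs Theta: Sigma preferred on 2+1+1+2 = 6 ballots; Theta wins 13–6.
Sigma vs Eta: Sigma preferred on 2+1+1+2+6 = 12 ballots; Sigma wins 12–7.
Delta vs Gamma: 9 to 10, Gamma.
Delta vs Theta: 2+1+1+2 = 6 for Delta, 13 for Theta — Theta by 13–6.
Delta vs Eta: Delta preferred on 2+1+2+6+3 = 14 ballots; Delta wins 14–5.
Gamma vs Theta: 2+1+6 = 9 for Gamma, 10 for Theta — Theta by 10–9.
Gamma vs Eta: Gamma preferred on 2+4+2+6+3 = 17 ballots; Gamma wins 17–2.
Theta vs Eta: 2+4+2+6+3 = 17 for Theta, 2 for Eta — Theta by 17–2.
Theta defeats every rival head-to-head and is the Condorcet winner.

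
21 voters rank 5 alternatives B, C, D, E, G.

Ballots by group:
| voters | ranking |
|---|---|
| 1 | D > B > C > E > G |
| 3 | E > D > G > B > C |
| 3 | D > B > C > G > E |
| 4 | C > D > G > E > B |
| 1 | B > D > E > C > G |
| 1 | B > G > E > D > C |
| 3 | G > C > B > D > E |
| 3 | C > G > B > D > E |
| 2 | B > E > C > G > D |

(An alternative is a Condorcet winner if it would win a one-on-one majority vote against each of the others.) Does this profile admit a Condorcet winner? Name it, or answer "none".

Head-to-head results (21 voters):
B vs C: B wins 11–10.
B–D: D 11–10.
B vs E: B, 14–7.
B–G: G 13–8.
C vs D: C wins 12–9.
C vs E: C wins 14–7.
C vs G: C, 14–7.
D vs E: D wins 15–6.
D vs G: D, 12–9.
E vs G: G wins 14–7.
Each alternative drops at least one matchup (B loses to D; C loses to B; D loses to C; E loses to B; G loses to C); the cycle B beats C beats D beats B rules out a Condorcet winner.

none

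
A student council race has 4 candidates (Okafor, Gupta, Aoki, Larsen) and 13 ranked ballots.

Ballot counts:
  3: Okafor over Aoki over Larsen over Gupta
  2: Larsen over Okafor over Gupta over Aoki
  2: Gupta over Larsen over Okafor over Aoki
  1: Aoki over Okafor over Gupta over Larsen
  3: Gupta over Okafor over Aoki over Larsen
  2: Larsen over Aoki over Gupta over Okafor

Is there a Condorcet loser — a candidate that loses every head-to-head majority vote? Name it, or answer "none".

Head-to-head results (13 voters):
Okafor vs Gupta: Gupta wins 7–6.
Okafor–Aoki: Okafor 10–3.
Okafor vs Larsen: 3+1+3 = 7 for Okafor, 6 for Larsen — Okafor by 7–6.
Gupta–Aoki: Gupta 7–6.
Gupta vs Larsen: Larsen, 7–6.
Aoki vs Larsen: Aoki preferred on 3+1+3 = 7 ballots; Aoki wins 7–6.
Every candidate wins at least one matchup (Okafor beats Aoki; Gupta beats Okafor; Aoki beats Larsen; Larsen beats Gupta), so there is no Condorcet loser.

none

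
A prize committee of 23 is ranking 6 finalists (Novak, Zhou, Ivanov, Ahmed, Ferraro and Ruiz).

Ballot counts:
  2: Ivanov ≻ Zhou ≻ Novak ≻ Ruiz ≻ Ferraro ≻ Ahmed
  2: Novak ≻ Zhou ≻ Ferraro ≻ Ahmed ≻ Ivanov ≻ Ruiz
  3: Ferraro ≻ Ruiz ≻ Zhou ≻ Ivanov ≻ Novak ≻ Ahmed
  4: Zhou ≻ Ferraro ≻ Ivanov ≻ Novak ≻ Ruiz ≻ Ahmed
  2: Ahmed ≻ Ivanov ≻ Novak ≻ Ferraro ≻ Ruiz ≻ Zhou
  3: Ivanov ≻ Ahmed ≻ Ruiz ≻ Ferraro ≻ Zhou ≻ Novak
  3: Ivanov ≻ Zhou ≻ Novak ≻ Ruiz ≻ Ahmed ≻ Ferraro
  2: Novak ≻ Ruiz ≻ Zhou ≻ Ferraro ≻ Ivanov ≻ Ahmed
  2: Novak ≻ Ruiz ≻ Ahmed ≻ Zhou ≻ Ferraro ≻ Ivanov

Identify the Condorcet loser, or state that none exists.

Ahmed

Head-to-head results (23 jurors):
Novak vs Zhou: 8 to 15, Zhou.
Novak vs Ivanov: Ivanov, 17–6.
Novak vs Ahmed: Novak is ranked higher on 18 ballots, Ahmed on 5. Novak wins 18–5.
Novak vs Ferraro: Novak, 13–10.
Novak vs Ruiz: Novak preferred on 17 ballots; Novak wins 17–6.
Zhou vs Ivanov: 13 to 10, Zhou.
Zhou vs Ahmed: 16 to 7, Zhou.
Zhou vs Ferraro: 2+2+4+3+2+2 = 15 for Zhou, 8 for Ferraro — Zhou by 15–8.
Zhou vs Ruiz: Zhou is ranked higher on 2+2+4+3 = 11 ballots, Ruiz on 12. Ruiz wins 12–11.
Ivanov vs Ahmed: Ivanov, 17–6.
Ivanov vs Ferraro: Ferraro, 13–10.
Ivanov vs Ruiz: Ivanov is ranked higher on 2+2+4+2+3+3 = 16 ballots, Ruiz on 7. Ivanov wins 16–7.
Ahmed vs Ferraro: Ferraro wins 13–10.
Ahmed vs Ruiz: Ahmed preferred on 2+2+3 = 7 ballots; Ruiz wins 16–7.
Ferraro vs Ruiz: Ruiz wins 12–11.
Only Ahmed has no wins; Ahmed is the Condorcet loser.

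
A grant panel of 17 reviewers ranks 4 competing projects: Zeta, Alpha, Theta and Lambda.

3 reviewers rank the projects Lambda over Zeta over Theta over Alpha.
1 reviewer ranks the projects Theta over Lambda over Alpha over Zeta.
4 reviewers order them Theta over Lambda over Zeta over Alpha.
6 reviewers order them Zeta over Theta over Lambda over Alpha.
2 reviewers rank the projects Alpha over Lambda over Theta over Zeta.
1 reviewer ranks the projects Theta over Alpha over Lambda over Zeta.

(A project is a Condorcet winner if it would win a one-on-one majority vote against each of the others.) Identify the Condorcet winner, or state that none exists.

none

Check each pair by majority over 17 ballots:
Zeta vs Alpha: Zeta is ranked higher on 3+4+6 = 13 ballots, Alpha on 4. Zeta wins 13–4.
Zeta–Theta: Zeta 9–8.
Zeta–Lambda: Lambda 11–6.
Alpha vs Theta: Alpha is ranked higher on 2 ballots, Theta on 15. Theta wins 15–2.
Alpha–Lambda: Lambda 14–3.
Theta vs Lambda: Theta preferred on 1+4+6+1 = 12 ballots; Theta wins 12–5.
Every project loses at least once (Zeta loses to Lambda; Alpha loses to Zeta; Theta loses to Zeta; Lambda loses to Theta). The majority relation contains the cycle Zeta > Theta > Lambda > Zeta, so there is no Condorcet winner.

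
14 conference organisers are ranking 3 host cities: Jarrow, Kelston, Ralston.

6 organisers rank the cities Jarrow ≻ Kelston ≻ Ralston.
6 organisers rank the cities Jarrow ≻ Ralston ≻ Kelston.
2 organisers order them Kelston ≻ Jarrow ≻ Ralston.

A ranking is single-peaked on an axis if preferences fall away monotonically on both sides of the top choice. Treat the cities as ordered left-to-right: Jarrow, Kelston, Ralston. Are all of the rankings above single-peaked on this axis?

Axis positions: Jarrow=1, Kelston=2, Ralston=3.
Bloc 1 (peak Jarrow at position 1): ranking walks positions 1-2-3, expanding outward from the peak — single-peaked.
Bloc 2: ranking walks positions 1-3-2; Ralston is ranked above Kelston even though Kelston lies between Ralston and the peak Jarrow on the axis — preferences dip and rise again. Not single-peaked.
Bloc 3 (peak Kelston at position 2): ranking walks positions 2-1-3, expanding outward from the peak — single-peaked.
Bloc 2 violates single-peakedness, so the profile is not single-peaked on this axis.

no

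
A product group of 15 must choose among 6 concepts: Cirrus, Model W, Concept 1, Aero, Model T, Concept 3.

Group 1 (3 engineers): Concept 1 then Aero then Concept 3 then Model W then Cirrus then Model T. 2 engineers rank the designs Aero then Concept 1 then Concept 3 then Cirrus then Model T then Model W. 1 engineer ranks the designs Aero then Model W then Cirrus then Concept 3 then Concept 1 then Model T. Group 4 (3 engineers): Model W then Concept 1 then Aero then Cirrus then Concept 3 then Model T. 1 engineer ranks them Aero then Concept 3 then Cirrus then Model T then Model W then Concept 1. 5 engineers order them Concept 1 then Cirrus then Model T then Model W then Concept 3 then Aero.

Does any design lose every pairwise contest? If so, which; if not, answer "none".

none

Pairwise majorities:
Cirrus vs Model W: Cirrus is ranked higher on 2+1+5 = 8 ballots, Model W on 7. Cirrus wins 8–7.
Cirrus vs Concept 1: Concept 1, 13–2.
Cirrus vs Aero: Cirrus preferred on 5 ballots; Aero wins 10–5.
Cirrus vs Model T: Cirrus wins 15–0.
Cirrus vs Concept 3: Cirrus, 9–6.
Model W vs Concept 1: Concept 1, 10–5.
Model W vs Aero: Model W is ranked higher on 3+5 = 8 ballots, Aero on 7. Model W wins 8–7.
Model W–Model T: Model T 8–7.
Model W vs Concept 3: Model W wins 9–6.
Concept 1 vs Aero: Concept 1, 11–4.
Concept 1 vs Model T: 14 to 1, Concept 1.
Concept 1 vs Concept 3: Concept 1, 13–2.
Aero vs Model T: Aero, 10–5.
Aero vs Concept 3: 10 to 5, Aero.
Model T–Concept 3: Concept 3 10–5.
Each design has at least one pairwise win (Cirrus beats Model W; Model W beats Aero; Concept 1 beats Cirrus; Aero beats Cirrus; Model T beats Model W; Concept 3 beats Model T) — no Condorcet loser.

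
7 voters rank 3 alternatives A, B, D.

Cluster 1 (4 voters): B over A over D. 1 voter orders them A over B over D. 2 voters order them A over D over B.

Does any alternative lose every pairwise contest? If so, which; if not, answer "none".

Pairwise majorities:
A vs B: B, 4–3.
A–D: A 7–0.
B vs D: B wins 5–2.
D is beaten in every head-to-head and is the Condorcet loser.

D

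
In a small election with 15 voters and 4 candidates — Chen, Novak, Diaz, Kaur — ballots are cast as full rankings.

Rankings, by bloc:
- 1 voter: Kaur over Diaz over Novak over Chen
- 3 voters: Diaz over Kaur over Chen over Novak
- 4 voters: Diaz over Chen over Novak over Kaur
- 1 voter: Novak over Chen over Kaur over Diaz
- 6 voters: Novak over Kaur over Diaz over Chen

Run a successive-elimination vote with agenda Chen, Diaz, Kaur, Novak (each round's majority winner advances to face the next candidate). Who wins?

Round 1: Chen vs Diaz — 1–14, Diaz advances.
Round 2: Diaz vs Kaur — 7–8, Kaur advances.
Round 3: Kaur vs Novak — 4–11, Novak advances.
The agenda winner is Novak.

Novak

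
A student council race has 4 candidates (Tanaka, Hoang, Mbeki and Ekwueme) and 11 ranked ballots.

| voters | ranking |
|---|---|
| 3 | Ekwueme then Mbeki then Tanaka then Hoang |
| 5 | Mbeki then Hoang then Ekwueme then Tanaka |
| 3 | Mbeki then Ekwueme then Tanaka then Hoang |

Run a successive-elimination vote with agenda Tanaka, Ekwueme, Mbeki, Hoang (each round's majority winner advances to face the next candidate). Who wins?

Round 1: Tanaka vs Ekwueme — 0–11, Ekwueme advances.
Round 2: Ekwueme vs Mbeki — 3–8, Mbeki advances.
Round 3: Mbeki vs Hoang — 11–0, Mbeki advances.
Mbeki survives the agenda.

Mbeki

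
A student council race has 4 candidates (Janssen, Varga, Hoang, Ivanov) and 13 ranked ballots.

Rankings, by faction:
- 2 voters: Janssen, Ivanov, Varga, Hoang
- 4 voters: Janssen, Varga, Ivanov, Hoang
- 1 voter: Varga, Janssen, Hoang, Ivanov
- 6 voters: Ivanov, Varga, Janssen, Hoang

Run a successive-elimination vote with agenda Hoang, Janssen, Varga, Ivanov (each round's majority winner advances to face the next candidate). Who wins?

Round 1: Hoang vs Janssen — 0–13, Janssen advances.
Round 2: Janssen vs Varga — 6–7, Varga advances.
Round 3: Varga vs Ivanov — 5–8, Ivanov advances.
Ivanov survives the agenda.

Ivanov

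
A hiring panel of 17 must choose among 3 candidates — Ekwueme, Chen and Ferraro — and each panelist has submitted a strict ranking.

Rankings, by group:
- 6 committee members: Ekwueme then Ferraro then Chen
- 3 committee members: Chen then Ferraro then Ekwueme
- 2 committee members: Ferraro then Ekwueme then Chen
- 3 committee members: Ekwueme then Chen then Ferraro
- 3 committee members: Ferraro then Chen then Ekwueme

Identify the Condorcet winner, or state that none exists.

Head-to-head results (17 committee members):
Ekwueme–Chen: Ekwueme 11–6.
Ekwueme–Ferraro: Ekwueme 9–8.
Chen–Ferraro: Ferraro 11–6.
Ekwueme wins every pairwise contest, so Ekwueme is the Condorcet winner.

Ekwueme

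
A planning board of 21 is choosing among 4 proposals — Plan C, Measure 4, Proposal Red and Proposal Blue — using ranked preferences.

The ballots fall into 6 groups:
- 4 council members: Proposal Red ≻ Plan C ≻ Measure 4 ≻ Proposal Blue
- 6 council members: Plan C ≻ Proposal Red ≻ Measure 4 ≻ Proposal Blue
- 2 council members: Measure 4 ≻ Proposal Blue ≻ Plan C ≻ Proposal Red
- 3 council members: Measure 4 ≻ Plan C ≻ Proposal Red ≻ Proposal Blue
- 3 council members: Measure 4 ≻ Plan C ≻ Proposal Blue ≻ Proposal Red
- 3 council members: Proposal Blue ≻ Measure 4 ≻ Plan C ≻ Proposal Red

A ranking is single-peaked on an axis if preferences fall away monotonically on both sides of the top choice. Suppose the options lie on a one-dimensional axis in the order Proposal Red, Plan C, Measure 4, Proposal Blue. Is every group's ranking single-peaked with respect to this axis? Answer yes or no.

yes

Axis positions: Proposal Red=1, Plan C=2, Measure 4=3, Proposal Blue=4.
Group 1 (peak Proposal Red at position 1): ranking walks positions 1-2-3-4, expanding outward from the peak — single-peaked.
Group 2 (peak Plan C at position 2): ranking walks positions 2-1-3-4, expanding outward from the peak — single-peaked.
Group 3 (peak Measure 4 at position 3): ranking walks positions 3-4-2-1, expanding outward from the peak — single-peaked.
Group 4 (peak Measure 4 at position 3): ranking walks positions 3-2-1-4, expanding outward from the peak — single-peaked.
Group 5 (peak Measure 4 at position 3): ranking walks positions 3-2-4-1, expanding outward from the peak — single-peaked.
Group 6 (peak Proposal Blue at position 4): ranking walks positions 4-3-2-1, expanding outward from the peak — single-peaked.
Every ranking is single-peaked on this axis.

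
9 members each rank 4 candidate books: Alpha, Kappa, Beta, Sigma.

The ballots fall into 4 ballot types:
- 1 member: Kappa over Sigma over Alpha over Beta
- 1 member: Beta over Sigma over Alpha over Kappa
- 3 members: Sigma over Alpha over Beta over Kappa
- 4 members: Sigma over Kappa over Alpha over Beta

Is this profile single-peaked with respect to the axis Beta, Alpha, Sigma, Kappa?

no

Axis positions: Beta=1, Alpha=2, Sigma=3, Kappa=4.
Ballot type 1 (peak Kappa at position 4): ranking walks positions 4-3-2-1, expanding outward from the peak — single-peaked.
Ballot type 2: ranking walks positions 1-3-2-4; Sigma is ranked above Alpha even though Alpha lies between Sigma and the peak Beta on the axis — preferences dip and rise again. Not single-peaked.
Ballot type 3 (peak Sigma at position 3): ranking walks positions 3-2-1-4, expanding outward from the peak — single-peaked.
Ballot type 4 (peak Sigma at position 3): ranking walks positions 3-4-2-1, expanding outward from the peak — single-peaked.
Ballot type 2 violates single-peakedness, so the profile is not single-peaked on this axis.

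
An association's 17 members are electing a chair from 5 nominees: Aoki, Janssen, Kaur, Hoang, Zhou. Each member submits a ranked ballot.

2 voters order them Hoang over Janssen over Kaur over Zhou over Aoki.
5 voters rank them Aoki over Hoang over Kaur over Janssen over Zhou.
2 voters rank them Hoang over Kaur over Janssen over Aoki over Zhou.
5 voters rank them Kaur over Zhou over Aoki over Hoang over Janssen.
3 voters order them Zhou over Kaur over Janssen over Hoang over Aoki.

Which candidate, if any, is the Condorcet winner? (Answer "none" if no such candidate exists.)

Pairwise majorities:
Aoki vs Janssen: 10 to 7, Aoki.
Aoki vs Kaur: Aoki is ranked higher on 5 ballots, Kaur on 12. Kaur wins 12–5.
Aoki vs Hoang: 5+5 = 10 for Aoki, 7 for Hoang — Aoki by 10–7.
Aoki vs Zhou: Aoki preferred on 5+2 = 7 ballots; Zhou wins 10–7.
Janssen vs Kaur: 2 to 15, Kaur.
Janssen vs Hoang: Janssen is ranked higher on 3 ballots, Hoang on 14. Hoang wins 14–3.
Janssen vs Zhou: 9 to 8, Janssen.
Kaur vs Hoang: Kaur is ranked higher on 5+3 = 8 ballots, Hoang on 9. Hoang wins 9–8.
Kaur vs Zhou: 14 to 3, Kaur.
Hoang vs Zhou: Hoang is ranked higher on 2+5+2 = 9 ballots, Zhou on 8. Hoang wins 9–8.
Each candidate drops at least one matchup (Aoki loses to Kaur; Janssen loses to Aoki; Kaur loses to Hoang; Hoang loses to Aoki; Zhou loses to Janssen); the cycle Aoki → Janssen → Zhou → Aoki rules out a Condorcet winner.

none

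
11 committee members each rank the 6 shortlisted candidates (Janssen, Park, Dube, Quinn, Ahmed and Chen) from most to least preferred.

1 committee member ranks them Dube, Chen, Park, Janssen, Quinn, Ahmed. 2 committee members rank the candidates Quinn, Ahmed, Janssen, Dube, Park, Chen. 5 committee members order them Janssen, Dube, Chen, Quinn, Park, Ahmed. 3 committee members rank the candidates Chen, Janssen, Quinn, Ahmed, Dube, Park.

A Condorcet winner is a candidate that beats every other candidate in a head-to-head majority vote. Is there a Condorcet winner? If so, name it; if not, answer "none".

Head-to-head results (11 committee members):
Janssen vs Park: Janssen, 10–1.
Janssen–Dube: Janssen 10–1.
Janssen–Quinn: Janssen 9–2.
Janssen vs Ahmed: Janssen preferred on 1+5+3 = 9 ballots; Janssen wins 9–2.
Janssen vs Chen: Janssen, 7–4.
Park–Dube: Dube 11–0.
Park vs Quinn: Quinn wins 10–1.
Park–Ahmed: Park 6–5.
Park vs Chen: 2 to 9, Chen.
Dube vs Quinn: 6 to 5, Dube.
Dube vs Ahmed: 1+5 = 6 for Dube, 5 for Ahmed — Dube by 6–5.
Dube vs Chen: 8 to 3, Dube.
Quinn–Ahmed: Quinn 11–0.
Quinn–Chen: Chen 9–2.
Ahmed vs Chen: Chen wins 9–2.
Janssen defeats every rival head-to-head and is the Condorcet winner.

Janssen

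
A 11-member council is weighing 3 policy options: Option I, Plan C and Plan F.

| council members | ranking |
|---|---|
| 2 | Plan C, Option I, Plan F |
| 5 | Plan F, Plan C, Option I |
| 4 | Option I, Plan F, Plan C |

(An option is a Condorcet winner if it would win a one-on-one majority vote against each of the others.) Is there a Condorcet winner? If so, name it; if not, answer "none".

Head-to-head results (11 council members):
Option I vs Plan C: Option I is ranked higher on 4 ballots, Plan C on 7. Plan C wins 7–4.
Option I vs Plan F: 6 to 5, Option I.
Plan C vs Plan F: 2 to 9, Plan F.
No option is unbeaten: Option I loses to Plan C; Plan C loses to Plan F; Plan F loses to Option I. In particular Option I > Plan F > Plan C > Option I is a majority cycle — no Condorcet winner exists.

none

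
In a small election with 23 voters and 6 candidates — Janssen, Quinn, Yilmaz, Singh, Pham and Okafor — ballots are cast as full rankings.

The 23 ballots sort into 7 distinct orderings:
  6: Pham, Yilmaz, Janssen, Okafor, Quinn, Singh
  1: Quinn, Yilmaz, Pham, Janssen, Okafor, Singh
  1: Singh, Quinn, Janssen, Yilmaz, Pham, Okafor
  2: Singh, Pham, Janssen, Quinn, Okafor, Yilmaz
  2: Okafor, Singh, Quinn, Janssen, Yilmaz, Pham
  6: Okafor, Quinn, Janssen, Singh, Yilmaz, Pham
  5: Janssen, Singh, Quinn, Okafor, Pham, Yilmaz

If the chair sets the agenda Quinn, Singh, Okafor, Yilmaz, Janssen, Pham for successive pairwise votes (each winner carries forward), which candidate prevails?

Round 1: Quinn vs Singh — 13–10, Quinn advances.
Round 2: Quinn vs Okafor — 9–14, Okafor advances.
Round 3: Okafor vs Yilmaz — 15–8, Okafor advances.
Round 4: Okafor vs Janssen — 8–15, Janssen advances.
Round 5: Janssen vs Pham — 14–9, Janssen advances.
Janssen survives the agenda.

Janssen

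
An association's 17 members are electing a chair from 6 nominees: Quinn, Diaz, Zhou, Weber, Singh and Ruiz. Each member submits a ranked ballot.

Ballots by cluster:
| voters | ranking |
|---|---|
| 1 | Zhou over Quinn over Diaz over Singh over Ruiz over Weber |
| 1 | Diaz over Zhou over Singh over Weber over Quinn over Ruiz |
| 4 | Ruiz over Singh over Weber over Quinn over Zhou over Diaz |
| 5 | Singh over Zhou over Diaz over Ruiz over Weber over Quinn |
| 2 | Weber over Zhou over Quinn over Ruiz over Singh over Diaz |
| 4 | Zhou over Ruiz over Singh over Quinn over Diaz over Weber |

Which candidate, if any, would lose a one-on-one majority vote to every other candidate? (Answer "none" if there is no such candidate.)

Pairwise majorities:
Quinn vs Diaz: Quinn wins 11–6.
Quinn–Zhou: Zhou 13–4.
Quinn vs Weber: Weber, 12–5.
Quinn vs Singh: 3 to 14, Singh.
Quinn vs Ruiz: Quinn preferred on 1+1+2 = 4 ballots; Ruiz wins 13–4.
Diaz vs Zhou: Zhou wins 16–1.
Diaz vs Weber: Diaz preferred on 1+1+5+4 = 11 ballots; Diaz wins 11–6.
Diaz–Singh: Singh 15–2.
Diaz vs Ruiz: Ruiz, 10–7.
Zhou vs Weber: 11 to 6, Zhou.
Zhou vs Singh: Singh, 9–8.
Zhou vs Ruiz: Zhou preferred on 1+1+5+2+4 = 13 ballots; Zhou wins 13–4.
Weber vs Singh: Singh wins 15–2.
Weber–Ruiz: Ruiz 14–3.
Singh vs Ruiz: 7 to 10, Ruiz.
Every candidate wins at least one matchup (Quinn beats Diaz; Diaz beats Weber; Zhou beats Quinn; Weber beats Quinn; Singh beats Quinn; Ruiz beats Quinn), so there is no Condorcet loser.

none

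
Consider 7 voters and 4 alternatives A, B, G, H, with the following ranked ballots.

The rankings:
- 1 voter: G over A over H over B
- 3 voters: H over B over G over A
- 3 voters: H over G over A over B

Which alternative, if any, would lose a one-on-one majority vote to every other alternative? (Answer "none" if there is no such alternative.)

B

Head-to-head results (7 voters):
A–B: A 4–3.
A vs G: A is ranked higher on 0 ballots, G on 7. G wins 7–0.
A vs H: 1 to 6, H.
B–G: G 4–3.
B vs H: 0 for B, 7 for H — H by 7–0.
G vs H: H, 6–1.
B loses to every other alternative — it is the Condorcet loser.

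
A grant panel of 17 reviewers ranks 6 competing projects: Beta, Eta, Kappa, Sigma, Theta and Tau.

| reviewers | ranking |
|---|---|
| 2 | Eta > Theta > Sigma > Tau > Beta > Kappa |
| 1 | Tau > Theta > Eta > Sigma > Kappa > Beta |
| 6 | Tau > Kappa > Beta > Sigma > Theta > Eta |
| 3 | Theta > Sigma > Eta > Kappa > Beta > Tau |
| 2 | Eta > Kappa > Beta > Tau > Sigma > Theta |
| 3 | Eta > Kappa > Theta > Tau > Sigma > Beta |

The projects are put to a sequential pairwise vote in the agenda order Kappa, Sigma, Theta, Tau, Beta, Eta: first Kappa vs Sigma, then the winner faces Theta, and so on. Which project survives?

Round 1: Kappa vs Sigma — 11–6, Kappa advances.
Round 2: Kappa vs Theta — 11–6, Kappa advances.
Round 3: Kappa vs Tau — 8–9, Tau advances.
Round 4: Tau vs Beta — 12–5, Tau advances.
Round 5: Tau vs Eta — 7–10, Eta advances.
The agenda winner is Eta.

Eta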